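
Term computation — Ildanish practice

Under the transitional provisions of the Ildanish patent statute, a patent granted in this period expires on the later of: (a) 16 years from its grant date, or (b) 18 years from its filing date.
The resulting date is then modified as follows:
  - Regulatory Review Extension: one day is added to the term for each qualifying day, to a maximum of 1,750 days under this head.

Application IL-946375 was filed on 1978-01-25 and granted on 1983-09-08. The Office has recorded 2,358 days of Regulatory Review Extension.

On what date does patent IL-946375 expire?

June 23, 2004

(a) grant + 16 years → 8 September 1999.
(b) filing + 18 years → 25 January 1996.
Later of the two: 8 September 1999.
Regulatory Review Extension: 2358 days claimed exceeds the 1750-day cap, so +1750 days → 23 June 2004.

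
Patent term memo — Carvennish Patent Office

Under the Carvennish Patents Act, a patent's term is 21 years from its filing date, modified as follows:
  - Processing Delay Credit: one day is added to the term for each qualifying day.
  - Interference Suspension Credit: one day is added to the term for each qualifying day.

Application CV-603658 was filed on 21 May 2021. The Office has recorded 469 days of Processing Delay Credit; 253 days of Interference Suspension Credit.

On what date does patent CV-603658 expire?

Base term: filing date + 21 years → 21 May 2042.
Processing Delay Credit: +469 days → 2 September 2043.
Interference Suspension Credit: +253 days → 12 May 2044.

May 12, 2044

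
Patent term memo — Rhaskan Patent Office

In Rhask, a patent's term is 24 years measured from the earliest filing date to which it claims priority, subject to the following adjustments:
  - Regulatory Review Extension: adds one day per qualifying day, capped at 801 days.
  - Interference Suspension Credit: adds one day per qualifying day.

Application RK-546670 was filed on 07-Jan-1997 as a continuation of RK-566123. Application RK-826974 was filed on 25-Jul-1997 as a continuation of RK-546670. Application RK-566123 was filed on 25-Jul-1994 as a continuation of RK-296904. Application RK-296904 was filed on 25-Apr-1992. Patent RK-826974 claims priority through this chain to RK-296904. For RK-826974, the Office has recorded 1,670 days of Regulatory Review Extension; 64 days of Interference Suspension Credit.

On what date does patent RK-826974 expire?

September 7, 2018

Earliest priority filing: 25 April 1992.
Base term: 25 April 1992 + 24 years → 25 April 2016.
Regulatory Review Extension: 1670 days claimed exceeds the 801-day cap, so +801 days → 5 July 2018.
Interference Suspension Credit: +64 days → 7 September 2018.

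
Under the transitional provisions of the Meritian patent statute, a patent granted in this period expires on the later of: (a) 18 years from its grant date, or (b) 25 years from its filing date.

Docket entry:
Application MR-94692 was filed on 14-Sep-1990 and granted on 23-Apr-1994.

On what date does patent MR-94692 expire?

2015-09-14

(a) grant + 18 years → 23 April 2012.
(b) filing + 25 years → 14 September 2015.
Later of the two: 14 September 2015.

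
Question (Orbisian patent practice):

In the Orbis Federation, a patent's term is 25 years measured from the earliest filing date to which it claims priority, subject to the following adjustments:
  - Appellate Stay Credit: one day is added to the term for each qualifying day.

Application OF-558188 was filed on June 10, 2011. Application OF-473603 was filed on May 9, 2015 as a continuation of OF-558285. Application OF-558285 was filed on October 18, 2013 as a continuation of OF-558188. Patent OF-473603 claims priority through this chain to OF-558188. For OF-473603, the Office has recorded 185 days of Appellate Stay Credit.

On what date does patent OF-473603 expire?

December 12, 2036

Earliest priority filing: 10 June 2011.
Base term: 10 June 2011 + 25 years → 10 June 2036.
Appellate Stay Credit: +185 days → 12 December 2036.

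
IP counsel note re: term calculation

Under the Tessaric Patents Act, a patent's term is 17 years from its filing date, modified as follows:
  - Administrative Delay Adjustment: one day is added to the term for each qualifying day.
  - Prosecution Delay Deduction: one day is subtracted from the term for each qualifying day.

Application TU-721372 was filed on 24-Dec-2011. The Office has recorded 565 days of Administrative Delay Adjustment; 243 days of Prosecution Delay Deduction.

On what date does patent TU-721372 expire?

2029-11-11

Base term: filing date + 17 years → 24 December 2028.
Administrative Delay Adjustment: +565 days → 12 July 2030.
Prosecution Delay Deduction: −243 days → 11 November 2029.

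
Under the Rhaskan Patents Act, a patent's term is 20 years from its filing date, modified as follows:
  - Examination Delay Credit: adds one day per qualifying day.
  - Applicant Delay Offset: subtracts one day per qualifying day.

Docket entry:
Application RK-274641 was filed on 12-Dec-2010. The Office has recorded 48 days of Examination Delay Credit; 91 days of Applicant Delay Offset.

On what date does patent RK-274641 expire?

Base term: filing date + 20 years → 12 December 2030.
Examination Delay Credit: +48 days → 29 January 2031.
Applicant Delay Offset: −91 days → 30 October 2030.

2030-10-30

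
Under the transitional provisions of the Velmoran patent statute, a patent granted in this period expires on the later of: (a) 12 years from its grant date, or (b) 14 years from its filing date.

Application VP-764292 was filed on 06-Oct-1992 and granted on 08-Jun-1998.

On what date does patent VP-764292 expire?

(a) grant + 12 years → 8 June 2010.
(b) filing + 14 years → 6 October 2006.
Later of the two: 8 June 2010.

June 8, 2010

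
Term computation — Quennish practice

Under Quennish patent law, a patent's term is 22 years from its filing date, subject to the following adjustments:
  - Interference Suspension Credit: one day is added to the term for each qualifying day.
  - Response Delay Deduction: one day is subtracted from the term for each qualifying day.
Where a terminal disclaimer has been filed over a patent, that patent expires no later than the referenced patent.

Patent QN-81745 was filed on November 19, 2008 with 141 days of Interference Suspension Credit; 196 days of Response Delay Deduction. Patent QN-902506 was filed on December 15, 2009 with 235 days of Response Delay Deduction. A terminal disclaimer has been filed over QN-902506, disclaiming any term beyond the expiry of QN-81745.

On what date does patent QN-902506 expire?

September 25, 2030

Natural term of QN-902506:
  Base: filing + 22 years → 15 December 2031.
  Response Delay Deduction: −235 days → 24 April 2031.
Expiry of referenced patent QN-81745:
  Base: filing + 22 years → 19 November 2030.
  Interference Suspension Credit: +141 days → 9 April 2031.
  Response Delay Deduction: −196 days → 25 September 2030.
Terminal disclaimer: QN-902506 expires on the earlier of 24 April 2031 and 25 September 2030.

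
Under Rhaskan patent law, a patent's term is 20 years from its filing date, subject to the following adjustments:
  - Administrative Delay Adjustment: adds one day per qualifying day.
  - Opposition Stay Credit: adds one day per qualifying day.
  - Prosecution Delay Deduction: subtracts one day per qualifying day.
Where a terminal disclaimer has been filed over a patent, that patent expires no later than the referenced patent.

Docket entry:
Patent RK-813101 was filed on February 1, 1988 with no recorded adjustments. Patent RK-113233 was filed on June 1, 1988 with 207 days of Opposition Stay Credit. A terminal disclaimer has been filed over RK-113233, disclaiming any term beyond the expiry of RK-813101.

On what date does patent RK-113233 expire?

February 1, 2008

Natural term of RK-113233:
  Base: filing + 20 years → 1 June 2008.
  Opposition Stay Credit: +207 days → 25 December 2008.
Expiry of referenced patent RK-813101:
  Base: filing + 20 years → 1 February 2008.
Terminal disclaimer: RK-113233 expires on the earlier of 25 December 2008 and 1 February 2008.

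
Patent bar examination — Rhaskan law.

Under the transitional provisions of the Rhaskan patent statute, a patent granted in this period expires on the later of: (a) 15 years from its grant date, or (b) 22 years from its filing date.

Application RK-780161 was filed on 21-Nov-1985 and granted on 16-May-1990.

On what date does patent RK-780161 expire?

(a) grant + 15 years → 16 May 2005.
(b) filing + 22 years → 21 November 2007.
Later of the two: 21 November 2007.

November 21, 2007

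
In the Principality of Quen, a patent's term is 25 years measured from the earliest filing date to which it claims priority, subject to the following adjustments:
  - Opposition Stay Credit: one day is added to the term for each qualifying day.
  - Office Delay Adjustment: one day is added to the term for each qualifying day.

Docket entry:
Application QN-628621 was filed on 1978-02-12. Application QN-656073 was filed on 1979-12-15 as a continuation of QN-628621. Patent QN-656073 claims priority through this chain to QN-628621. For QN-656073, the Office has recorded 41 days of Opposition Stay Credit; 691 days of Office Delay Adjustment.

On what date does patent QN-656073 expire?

February 13, 2005

Earliest priority filing: 12 February 1978.
Base term: 12 February 1978 + 25 years → 12 February 2003.
Opposition Stay Credit: +41 days → 25 March 2003.
Office Delay Adjustment: +691 days → 13 February 2005.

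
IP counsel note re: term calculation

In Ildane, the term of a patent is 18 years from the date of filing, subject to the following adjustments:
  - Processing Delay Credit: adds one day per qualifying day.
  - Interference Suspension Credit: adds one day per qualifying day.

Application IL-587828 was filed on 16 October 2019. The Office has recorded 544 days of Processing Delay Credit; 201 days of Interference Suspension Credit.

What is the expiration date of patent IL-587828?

Base term: filing date + 18 years → 16 October 2037.
Processing Delay Credit: +544 days → 13 April 2039.
Interference Suspension Credit: +201 days → 31 October 2039.

2039-10-31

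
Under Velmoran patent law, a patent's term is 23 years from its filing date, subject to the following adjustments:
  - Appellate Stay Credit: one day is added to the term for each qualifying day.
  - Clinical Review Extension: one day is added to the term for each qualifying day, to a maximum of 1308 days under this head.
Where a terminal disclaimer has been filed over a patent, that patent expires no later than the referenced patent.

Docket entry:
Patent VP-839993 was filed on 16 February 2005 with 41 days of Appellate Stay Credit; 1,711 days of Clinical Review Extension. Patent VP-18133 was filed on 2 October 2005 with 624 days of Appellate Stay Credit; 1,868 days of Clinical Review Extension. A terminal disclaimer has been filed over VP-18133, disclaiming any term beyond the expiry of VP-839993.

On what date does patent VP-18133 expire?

Natural term of VP-18133:
  Base: filing + 23 years → 2 October 2028.
  Appellate Stay Credit: +624 days → 18 June 2030.
  Clinical Review Extension: 1868 days claimed exceeds the 1308-day cap, so +1308 days → 16 January 2034.
Expiry of referenced patent VP-839993:
  Base: filing + 23 years → 16 February 2028.
  Appellate Stay Credit: +41 days → 28 March 2028.
  Clinical Review Extension: 1711 days claimed exceeds the 1308-day cap, so +1308 days → 27 October 2031.
Terminal disclaimer: VP-18133 expires on the earlier of 16 January 2034 and 27 October 2031.

October 27, 2031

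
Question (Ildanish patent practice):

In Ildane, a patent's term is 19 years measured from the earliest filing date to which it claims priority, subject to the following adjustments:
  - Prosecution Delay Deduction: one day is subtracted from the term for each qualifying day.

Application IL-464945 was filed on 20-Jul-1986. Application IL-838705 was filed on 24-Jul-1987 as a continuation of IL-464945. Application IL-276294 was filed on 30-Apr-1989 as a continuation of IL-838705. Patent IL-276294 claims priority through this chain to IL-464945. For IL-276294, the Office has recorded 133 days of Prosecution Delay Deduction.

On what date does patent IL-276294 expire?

March 9, 2005

Earliest priority filing: 20 July 1986.
Base term: 20 July 1986 + 19 years → 20 July 2005.
Prosecution Delay Deduction: −133 days → 9 March 2005.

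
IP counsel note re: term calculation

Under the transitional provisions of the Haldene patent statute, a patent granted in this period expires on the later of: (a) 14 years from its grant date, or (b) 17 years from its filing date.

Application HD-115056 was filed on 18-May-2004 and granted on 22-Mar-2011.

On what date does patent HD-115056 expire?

(a) grant + 14 years → 22 March 2025.
(b) filing + 17 years → 18 May 2021.
Later of the two: 22 March 2025.

March 22, 2025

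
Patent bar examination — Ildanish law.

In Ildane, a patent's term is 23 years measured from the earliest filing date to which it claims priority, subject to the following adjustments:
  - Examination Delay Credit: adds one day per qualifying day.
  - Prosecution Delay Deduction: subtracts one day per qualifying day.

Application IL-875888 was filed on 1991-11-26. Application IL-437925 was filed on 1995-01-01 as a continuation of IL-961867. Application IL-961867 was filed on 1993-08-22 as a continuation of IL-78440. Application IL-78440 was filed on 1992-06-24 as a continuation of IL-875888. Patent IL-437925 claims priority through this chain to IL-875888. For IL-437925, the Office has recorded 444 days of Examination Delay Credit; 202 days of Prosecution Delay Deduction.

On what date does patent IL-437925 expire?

Earliest priority filing: 26 November 1991.
Base term: 26 November 1991 + 23 years → 26 November 2014.
Examination Delay Credit: +444 days → 13 February 2016.
Prosecution Delay Deduction: −202 days → 26 July 2015.

July 26, 2015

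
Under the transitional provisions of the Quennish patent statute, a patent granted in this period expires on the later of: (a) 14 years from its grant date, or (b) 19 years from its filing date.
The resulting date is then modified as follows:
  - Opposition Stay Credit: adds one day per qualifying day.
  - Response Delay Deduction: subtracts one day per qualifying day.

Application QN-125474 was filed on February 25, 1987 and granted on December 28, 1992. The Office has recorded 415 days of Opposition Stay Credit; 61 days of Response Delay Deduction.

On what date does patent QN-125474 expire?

(a) grant + 14 years → 28 December 2006.
(b) filing + 19 years → 25 February 2006.
Later of the two: 28 December 2006.
Opposition Stay Credit: +415 days → 16 February 2008.
Response Delay Deduction: −61 days → 17 December 2007.

2007-12-17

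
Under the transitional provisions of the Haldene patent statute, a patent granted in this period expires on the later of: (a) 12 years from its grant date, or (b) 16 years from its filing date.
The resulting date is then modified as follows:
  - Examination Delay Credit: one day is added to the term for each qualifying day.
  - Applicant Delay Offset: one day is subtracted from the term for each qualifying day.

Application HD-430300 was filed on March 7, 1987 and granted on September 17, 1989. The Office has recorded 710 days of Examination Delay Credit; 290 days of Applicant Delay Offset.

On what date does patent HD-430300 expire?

(a) grant + 12 years → 17 September 2001.
(b) filing + 16 years → 7 March 2003.
Later of the two: 7 March 2003.
Examination Delay Credit: +710 days → 14 February 2005.
Applicant Delay Offset: −290 days → 30 April 2004.

April 30, 2004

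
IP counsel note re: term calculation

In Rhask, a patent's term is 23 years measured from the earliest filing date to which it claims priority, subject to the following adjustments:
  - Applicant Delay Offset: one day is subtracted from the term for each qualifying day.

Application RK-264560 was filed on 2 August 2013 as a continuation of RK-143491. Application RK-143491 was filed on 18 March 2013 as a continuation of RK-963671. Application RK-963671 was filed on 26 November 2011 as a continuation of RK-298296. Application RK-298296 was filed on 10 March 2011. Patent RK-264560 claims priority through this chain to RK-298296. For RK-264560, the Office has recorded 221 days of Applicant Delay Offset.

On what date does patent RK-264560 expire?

2033-08-01

Earliest priority filing: 10 March 2011.
Base term: 10 March 2011 + 23 years → 10 March 2034.
Applicant Delay Offset: −221 days → 1 August 2033.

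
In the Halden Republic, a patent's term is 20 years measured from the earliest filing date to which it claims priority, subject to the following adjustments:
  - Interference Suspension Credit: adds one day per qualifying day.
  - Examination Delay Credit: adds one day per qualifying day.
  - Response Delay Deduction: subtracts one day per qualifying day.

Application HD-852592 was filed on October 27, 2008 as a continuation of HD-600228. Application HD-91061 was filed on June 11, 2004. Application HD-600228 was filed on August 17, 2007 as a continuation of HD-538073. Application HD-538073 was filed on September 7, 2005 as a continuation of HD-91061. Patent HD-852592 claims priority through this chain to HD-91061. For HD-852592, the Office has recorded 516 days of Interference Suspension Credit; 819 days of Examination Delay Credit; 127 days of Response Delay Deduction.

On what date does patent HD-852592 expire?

October 2, 2027

Earliest priority filing: 11 June 2004.
Base term: 11 June 2004 + 20 years → 11 June 2024.
Interference Suspension Credit: +516 days → 9 November 2025.
Examination Delay Credit: +819 days → 6 February 2028.
Response Delay Deduction: −127 days → 2 October 2027.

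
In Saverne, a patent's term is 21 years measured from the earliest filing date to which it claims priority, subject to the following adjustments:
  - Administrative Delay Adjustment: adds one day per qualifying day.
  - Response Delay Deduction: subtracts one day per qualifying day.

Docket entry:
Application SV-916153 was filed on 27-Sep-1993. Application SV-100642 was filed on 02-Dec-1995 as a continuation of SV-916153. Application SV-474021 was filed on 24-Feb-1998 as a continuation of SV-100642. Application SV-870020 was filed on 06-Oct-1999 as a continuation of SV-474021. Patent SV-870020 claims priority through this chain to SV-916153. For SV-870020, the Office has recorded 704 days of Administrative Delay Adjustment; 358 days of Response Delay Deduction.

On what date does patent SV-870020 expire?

Earliest priority filing: 27 September 1993.
Base term: 27 September 1993 + 21 years → 27 September 2014.
Administrative Delay Adjustment: +704 days → 31 August 2016.
Response Delay Deduction: −358 days → 8 September 2015.

2015-09-08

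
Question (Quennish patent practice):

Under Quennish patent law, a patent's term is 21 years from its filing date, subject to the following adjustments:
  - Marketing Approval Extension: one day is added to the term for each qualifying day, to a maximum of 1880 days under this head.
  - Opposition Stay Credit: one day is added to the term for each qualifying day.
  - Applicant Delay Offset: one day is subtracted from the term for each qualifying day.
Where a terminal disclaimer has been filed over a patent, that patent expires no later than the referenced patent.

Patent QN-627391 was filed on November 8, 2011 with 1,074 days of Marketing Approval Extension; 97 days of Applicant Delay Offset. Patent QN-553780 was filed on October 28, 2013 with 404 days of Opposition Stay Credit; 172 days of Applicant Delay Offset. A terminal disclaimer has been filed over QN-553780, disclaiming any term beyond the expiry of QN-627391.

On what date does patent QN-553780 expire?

2035-06-17

Natural term of QN-553780:
  Base: filing + 21 years → 28 October 2034.
  Opposition Stay Credit: +404 days → 6 December 2035.
  Applicant Delay Offset: −172 days → 17 June 2035.
Expiry of referenced patent QN-627391:
  Base: filing + 21 years → 8 November 2032.
  Marketing Approval Extension: 1074 days (within the 1880-day cap) → +1074 days → 18 October 2035.
  Applicant Delay Offset: −97 days → 13 July 2035.
Terminal disclaimer: QN-553780 expires on the earlier of 17 June 2035 and 13 July 2035.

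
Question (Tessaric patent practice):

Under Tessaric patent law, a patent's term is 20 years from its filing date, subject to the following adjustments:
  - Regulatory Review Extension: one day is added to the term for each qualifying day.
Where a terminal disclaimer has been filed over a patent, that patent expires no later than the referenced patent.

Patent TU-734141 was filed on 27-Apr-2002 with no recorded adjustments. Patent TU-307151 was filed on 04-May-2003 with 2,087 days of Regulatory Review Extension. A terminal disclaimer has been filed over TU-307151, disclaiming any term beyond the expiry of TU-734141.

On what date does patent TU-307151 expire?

April 27, 2022

Natural term of TU-307151:
  Base: filing + 20 years → 4 May 2023.
  Regulatory Review Extension: +2087 days → 19 January 2029.
Expiry of referenced patent TU-734141:
  Base: filing + 20 years → 27 April 2022.
Terminal disclaimer: TU-307151 expires on the earlier of 19 January 2029 and 27 April 2022.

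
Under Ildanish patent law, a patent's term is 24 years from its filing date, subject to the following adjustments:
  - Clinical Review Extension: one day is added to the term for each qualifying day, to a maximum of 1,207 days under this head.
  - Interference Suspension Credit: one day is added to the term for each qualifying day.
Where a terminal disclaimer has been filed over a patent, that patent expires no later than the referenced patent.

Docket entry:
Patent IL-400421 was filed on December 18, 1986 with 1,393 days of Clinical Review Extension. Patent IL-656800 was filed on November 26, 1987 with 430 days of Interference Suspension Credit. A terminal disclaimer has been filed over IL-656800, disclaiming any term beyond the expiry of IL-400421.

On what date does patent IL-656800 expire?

2013-01-29

Natural term of IL-656800:
  Base: filing + 24 years → 26 November 2011.
  Interference Suspension Credit: +430 days → 29 January 2013.
Expiry of referenced patent IL-400421:
  Base: filing + 24 years → 18 December 2010.
  Clinical Review Extension: 1393 days claimed exceeds the 1207-day cap, so +1207 days → 8 April 2014.
Terminal disclaimer: IL-656800 expires on the earlier of 29 January 2013 and 8 April 2014.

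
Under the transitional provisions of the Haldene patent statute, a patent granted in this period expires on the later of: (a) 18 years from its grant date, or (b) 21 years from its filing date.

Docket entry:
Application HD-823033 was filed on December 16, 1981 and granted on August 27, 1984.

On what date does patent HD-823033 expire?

(a) grant + 18 years → 27 August 2002.
(b) filing + 21 years → 16 December 2002.
Later of the two: 16 December 2002.

2002-12-16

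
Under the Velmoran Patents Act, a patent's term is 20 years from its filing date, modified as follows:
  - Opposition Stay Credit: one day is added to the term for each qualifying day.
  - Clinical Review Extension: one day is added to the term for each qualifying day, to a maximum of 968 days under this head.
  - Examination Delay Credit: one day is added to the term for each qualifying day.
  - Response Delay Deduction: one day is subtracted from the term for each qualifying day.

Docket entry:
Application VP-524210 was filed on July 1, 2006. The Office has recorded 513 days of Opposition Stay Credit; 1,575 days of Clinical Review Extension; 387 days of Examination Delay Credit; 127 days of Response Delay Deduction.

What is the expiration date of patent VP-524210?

Base term: filing date + 20 years → 1 July 2026.
Opposition Stay Credit: +513 days → 26 November 2027.
Clinical Review Extension: 1575 days claimed exceeds the 968-day cap, so +968 days → 21 July 2030.
Examination Delay Credit: +387 days → 12 August 2031.
Response Delay Deduction: −127 days → 7 April 2031.

April 7, 2031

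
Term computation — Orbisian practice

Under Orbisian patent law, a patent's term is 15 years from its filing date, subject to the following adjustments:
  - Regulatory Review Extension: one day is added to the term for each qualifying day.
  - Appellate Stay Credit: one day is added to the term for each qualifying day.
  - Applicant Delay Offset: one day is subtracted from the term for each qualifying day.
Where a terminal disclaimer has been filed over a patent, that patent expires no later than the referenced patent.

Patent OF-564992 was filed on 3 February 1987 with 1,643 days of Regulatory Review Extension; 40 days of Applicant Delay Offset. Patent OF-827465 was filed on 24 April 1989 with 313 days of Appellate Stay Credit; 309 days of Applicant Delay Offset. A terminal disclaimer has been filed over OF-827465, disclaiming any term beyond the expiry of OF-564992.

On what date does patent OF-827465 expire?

2004-04-28

Natural term of OF-827465:
  Base: filing + 15 years → 24 April 2004.
  Appellate Stay Credit: +313 days → 3 March 2005.
  Applicant Delay Offset: −309 days → 28 April 2004.
Expiry of referenced patent OF-564992:
  Base: filing + 15 years → 3 February 2002.
  Regulatory Review Extension: +1643 days → 4 August 2006.
  Applicant Delay Offset: −40 days → 25 June 2006.
Terminal disclaimer: OF-827465 expires on the earlier of 28 April 2004 and 25 June 2006.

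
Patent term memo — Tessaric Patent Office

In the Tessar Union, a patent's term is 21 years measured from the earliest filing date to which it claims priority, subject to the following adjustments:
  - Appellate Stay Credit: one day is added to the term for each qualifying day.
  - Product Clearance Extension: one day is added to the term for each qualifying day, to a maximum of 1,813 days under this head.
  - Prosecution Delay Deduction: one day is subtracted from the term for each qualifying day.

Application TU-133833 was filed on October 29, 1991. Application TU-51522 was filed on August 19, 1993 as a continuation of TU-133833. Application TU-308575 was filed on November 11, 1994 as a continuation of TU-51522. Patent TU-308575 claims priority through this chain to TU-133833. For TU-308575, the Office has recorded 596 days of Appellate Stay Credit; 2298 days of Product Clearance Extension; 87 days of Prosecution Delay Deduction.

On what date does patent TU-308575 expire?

2019-03-09

Earliest priority filing: 29 October 1991.
Base term: 29 October 1991 + 21 years → 29 October 2012.
Appellate Stay Credit: +596 days → 17 June 2014.
Product Clearance Extension: 2298 days claimed exceeds the 1813-day cap, so +1813 days → 4 June 2019.
Prosecution Delay Deduction: −87 days → 9 March 2019.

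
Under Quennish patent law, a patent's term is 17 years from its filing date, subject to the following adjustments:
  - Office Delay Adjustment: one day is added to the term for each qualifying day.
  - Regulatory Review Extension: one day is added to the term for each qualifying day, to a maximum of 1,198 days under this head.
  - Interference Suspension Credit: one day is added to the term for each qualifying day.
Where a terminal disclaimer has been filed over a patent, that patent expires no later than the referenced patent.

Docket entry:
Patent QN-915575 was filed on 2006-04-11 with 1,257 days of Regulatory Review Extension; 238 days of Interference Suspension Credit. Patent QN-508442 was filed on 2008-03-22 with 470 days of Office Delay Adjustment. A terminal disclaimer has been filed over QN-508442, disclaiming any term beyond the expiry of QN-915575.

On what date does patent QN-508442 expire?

Natural term of QN-508442:
  Base: filing + 17 years → 22 March 2025.
  Office Delay Adjustment: +470 days → 5 July 2026.
Expiry of referenced patent QN-915575:
  Base: filing + 17 years → 11 April 2023.
  Regulatory Review Extension: 1257 days claimed exceeds the 1198-day cap, so +1198 days → 22 July 2026.
  Interference Suspension Credit: +238 days → 17 March 2027.
Terminal disclaimer: QN-508442 expires on the earlier of 5 July 2026 and 17 March 2027.

2026-07-05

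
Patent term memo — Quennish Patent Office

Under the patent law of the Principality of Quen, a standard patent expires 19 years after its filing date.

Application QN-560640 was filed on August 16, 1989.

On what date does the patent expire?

2008-08-16

Filing date + 19 years → 16 August 2008.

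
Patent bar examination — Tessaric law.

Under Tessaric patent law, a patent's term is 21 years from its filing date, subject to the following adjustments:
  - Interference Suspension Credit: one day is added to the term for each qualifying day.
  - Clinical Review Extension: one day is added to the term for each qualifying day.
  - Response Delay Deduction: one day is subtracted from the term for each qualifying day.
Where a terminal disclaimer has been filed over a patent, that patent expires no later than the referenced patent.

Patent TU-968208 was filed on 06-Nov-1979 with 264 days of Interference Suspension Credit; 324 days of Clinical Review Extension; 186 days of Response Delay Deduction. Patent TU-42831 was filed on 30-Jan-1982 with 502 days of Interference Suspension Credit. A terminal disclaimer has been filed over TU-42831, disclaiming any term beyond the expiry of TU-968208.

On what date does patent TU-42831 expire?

Natural term of TU-42831:
  Base: filing + 21 years → 30 January 2003.
  Interference Suspension Credit: +502 days → 15 June 2004.
Expiry of referenced patent TU-968208:
  Base: filing + 21 years → 6 November 2000.
  Interference Suspension Credit: +264 days → 28 July 2001.
  Clinical Review Extension: +324 days → 17 June 2002.
  Response Delay Deduction: −186 days → 13 December 2001.
Terminal disclaimer: TU-42831 expires on the earlier of 15 June 2004 and 13 December 2001.

December 13, 2001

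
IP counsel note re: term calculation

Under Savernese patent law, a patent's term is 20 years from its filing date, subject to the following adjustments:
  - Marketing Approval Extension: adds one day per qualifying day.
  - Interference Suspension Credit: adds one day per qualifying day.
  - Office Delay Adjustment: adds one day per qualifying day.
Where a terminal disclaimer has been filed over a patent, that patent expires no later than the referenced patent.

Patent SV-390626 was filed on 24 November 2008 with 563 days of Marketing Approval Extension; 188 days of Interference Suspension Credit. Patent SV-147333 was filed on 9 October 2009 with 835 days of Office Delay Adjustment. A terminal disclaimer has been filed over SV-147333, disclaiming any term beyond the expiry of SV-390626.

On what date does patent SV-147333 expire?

Natural term of SV-147333:
  Base: filing + 20 years → 9 October 2029.
  Office Delay Adjustment: +835 days → 22 January 2032.
Expiry of referenced patent SV-390626:
  Base: filing + 20 years → 24 November 2028.
  Marketing Approval Extension: +563 days → 10 June 2030.
  Interference Suspension Credit: +188 days → 15 December 2030.
Terminal disclaimer: SV-147333 expires on the earlier of 22 January 2032 and 15 December 2030.

December 15, 2030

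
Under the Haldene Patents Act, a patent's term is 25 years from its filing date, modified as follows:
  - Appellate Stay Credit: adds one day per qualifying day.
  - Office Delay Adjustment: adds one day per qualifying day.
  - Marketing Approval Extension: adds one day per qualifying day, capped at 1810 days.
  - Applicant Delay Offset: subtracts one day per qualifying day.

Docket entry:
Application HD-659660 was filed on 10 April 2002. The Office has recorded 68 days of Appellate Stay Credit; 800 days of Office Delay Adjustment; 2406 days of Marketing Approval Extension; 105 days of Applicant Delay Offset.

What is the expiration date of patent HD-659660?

2034-04-26

Base term: filing date + 25 years → 10 April 2027.
Appellate Stay Credit: +68 days → 17 June 2027.
Office Delay Adjustment: +800 days → 25 August 2029.
Marketing Approval Extension: 2406 days claimed exceeds the 1810-day cap, so +1810 days → 9 August 2034.
Applicant Delay Offset: −105 days → 26 April 2034.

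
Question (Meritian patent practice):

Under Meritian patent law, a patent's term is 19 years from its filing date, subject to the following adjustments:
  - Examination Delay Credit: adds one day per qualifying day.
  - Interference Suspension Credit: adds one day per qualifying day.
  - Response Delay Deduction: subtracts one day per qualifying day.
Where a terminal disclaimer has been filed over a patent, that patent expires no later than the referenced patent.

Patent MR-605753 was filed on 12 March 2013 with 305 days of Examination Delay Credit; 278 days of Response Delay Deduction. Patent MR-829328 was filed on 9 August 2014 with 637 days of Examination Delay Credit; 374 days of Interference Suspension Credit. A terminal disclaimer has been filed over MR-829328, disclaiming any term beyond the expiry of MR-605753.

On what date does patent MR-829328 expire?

April 8, 2032

Natural term of MR-829328:
  Base: filing + 19 years → 9 August 2033.
  Examination Delay Credit: +637 days → 8 May 2035.
  Interference Suspension Credit: +374 days → 16 May 2036.
Expiry of referenced patent MR-605753:
  Base: filing + 19 years → 12 March 2032.
  Examination Delay Credit: +305 days → 11 January 2033.
  Response Delay Deduction: −278 days → 8 April 2032.
Terminal disclaimer: MR-829328 expires on the earlier of 16 May 2036 and 8 April 2032.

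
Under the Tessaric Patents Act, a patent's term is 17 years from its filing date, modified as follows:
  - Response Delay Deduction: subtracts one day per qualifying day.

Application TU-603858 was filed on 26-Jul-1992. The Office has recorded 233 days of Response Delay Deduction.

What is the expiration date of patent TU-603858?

Base term: filing date + 17 years → 26 July 2009.
Response Delay Deduction: −233 days → 5 December 2008.

2008-12-05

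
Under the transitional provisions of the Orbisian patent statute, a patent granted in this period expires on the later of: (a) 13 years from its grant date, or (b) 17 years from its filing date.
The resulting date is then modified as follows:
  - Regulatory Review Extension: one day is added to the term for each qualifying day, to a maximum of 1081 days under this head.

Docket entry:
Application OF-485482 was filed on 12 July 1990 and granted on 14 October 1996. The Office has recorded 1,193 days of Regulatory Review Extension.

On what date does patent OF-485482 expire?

(a) grant + 13 years → 14 October 2009.
(b) filing + 17 years → 12 July 2007.
Later of the two: 14 October 2009.
Regulatory Review Extension: 1193 days claimed exceeds the 1081-day cap, so +1081 days → 29 September 2012.

2012-09-29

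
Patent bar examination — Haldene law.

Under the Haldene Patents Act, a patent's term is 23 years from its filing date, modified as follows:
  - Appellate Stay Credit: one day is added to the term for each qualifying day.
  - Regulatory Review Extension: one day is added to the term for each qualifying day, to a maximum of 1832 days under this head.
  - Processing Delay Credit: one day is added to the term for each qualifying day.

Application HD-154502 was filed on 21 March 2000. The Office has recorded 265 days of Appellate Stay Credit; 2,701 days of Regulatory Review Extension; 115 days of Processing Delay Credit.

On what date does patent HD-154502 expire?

April 10, 2029

Base term: filing date + 23 years → 21 March 2023.
Appellate Stay Credit: +265 days → 11 December 2023.
Regulatory Review Extension: 2701 days claimed exceeds the 1832-day cap, so +1832 days → 16 December 2028.
Processing Delay Credit: +115 days → 10 April 2029.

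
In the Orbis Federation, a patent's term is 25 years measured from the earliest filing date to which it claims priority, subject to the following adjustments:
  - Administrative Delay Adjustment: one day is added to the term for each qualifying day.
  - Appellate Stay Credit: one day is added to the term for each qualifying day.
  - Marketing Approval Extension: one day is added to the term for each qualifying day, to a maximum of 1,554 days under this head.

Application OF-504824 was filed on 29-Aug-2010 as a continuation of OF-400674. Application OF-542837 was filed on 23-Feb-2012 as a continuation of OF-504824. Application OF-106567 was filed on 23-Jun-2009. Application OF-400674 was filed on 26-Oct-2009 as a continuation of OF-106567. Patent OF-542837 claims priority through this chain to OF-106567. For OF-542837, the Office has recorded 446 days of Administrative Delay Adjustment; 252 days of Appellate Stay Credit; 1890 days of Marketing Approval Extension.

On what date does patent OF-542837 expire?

August 22, 2040

Earliest priority filing: 23 June 2009.
Base term: 23 June 2009 + 25 years → 23 June 2034.
Administrative Delay Adjustment: +446 days → 12 September 2035.
Appellate Stay Credit: +252 days → 21 May 2036.
Marketing Approval Extension: 1890 days claimed exceeds the 1554-day cap, so +1554 days → 22 August 2040.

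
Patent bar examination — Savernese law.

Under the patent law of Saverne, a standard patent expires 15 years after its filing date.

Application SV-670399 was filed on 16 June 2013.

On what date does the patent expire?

Filing date + 15 years → 16 June 2028.

2028-06-16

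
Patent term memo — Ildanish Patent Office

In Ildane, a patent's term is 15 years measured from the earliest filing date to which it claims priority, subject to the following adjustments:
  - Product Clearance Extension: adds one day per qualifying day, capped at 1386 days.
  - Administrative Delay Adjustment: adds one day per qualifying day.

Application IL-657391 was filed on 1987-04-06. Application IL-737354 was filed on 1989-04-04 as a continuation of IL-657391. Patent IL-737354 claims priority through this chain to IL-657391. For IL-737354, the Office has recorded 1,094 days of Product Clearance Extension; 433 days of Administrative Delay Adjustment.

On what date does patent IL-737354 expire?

2006-06-11

Earliest priority filing: 6 April 1987.
Base term: 6 April 1987 + 15 years → 6 April 2002.
Product Clearance Extension: 1094 days (within the 1386-day cap) → +1094 days → 4 April 2005.
Administrative Delay Adjustment: +433 days → 11 June 2006.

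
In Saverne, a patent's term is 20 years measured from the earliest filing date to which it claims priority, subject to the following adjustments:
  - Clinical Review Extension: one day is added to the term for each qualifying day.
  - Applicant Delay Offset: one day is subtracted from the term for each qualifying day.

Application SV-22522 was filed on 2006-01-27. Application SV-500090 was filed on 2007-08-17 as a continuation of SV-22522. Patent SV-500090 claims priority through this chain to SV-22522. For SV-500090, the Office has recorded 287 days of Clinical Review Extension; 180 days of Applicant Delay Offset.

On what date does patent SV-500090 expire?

May 14, 2026

Earliest priority filing: 27 January 2006.
Base term: 27 January 2006 + 20 years → 27 January 2026.
Clinical Review Extension: +287 days → 10 November 2026.
Applicant Delay Offset: −180 days → 14 May 2026.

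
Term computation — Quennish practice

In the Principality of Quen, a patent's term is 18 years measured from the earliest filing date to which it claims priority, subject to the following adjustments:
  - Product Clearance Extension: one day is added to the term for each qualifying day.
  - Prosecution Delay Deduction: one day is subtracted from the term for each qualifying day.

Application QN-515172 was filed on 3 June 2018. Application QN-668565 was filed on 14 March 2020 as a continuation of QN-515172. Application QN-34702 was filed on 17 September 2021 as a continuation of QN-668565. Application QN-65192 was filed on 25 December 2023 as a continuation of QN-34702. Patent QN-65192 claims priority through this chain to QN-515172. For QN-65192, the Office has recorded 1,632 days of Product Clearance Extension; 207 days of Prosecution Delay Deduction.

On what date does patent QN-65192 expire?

2040-04-28

Earliest priority filing: 3 June 2018.
Base term: 3 June 2018 + 18 years → 3 June 2036.
Product Clearance Extension: +1632 days → 21 November 2040.
Prosecution Delay Deduction: −207 days → 28 April 2040.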